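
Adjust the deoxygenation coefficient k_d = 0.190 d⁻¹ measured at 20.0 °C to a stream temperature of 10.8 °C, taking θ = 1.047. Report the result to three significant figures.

k_d ≈ 0.125 d⁻¹

k_d(T₂) = k_d(T₁) · θ^(T₂−T₁) = 0.190 × 1.047^(10.8−20.0)
= 0.190 × 1.047^-9.20 = 0.190 × 0.6554 = 0.1245 d⁻¹.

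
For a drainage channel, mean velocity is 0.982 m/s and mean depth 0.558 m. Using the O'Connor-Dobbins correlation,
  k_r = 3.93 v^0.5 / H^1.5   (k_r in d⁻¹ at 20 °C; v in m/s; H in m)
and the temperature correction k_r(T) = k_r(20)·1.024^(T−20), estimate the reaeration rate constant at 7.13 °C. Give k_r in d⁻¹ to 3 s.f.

k_r(20) = 3.93 × 0.982^0.5 / 0.558^1.5 = 3.93 × 0.9910 / 0.4168 = 9.343 d⁻¹.
k_r(7.13) = 9.343 × 1.024^(7.13−20) = 9.343 × 0.7370 = 6.886 d⁻¹.

k_r ≈ 6.89 d⁻¹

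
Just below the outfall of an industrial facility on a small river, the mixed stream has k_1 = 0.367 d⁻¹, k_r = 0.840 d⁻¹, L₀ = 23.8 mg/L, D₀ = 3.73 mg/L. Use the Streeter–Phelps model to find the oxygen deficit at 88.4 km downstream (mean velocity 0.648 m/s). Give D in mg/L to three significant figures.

Travel time t = x/v = 88.4 km / (0.648 m/s) = 88400 m / 0.648 m/s = 136400 s = 1.579 d.
k_1 L₀/(k_r−k_1) = 0.367×23.8/(0.840−0.367) = 8.735/0.4730 = 18.47 mg/L.
e^(−k_1 t) = e^(−0.367×1.579) = 0.5602; e^(−k_r t) = e^(−0.840×1.579) = 0.2655.
D = 18.47 × (0.5602 − 0.2655) + 3.73 × 0.2655 = 5.443 + 0.9902 = 6.433 mg/L.

D ≈ 6.43 mg/L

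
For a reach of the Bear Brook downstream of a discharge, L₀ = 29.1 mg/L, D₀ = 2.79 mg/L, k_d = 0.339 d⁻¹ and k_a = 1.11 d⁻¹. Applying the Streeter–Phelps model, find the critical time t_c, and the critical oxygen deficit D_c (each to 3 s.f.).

t_c ≈ 1.22 d; D_c ≈ 5.88 mg/L

At the critical point dD/dt = 0, so k_d L₀ e^(−k_d t) = k_a D. Substituting D(t) from the Streeter–Phelps equation and solving for t gives
t_c = ln[(k_a/k_d)(1 − D₀(k_a−k_d)/(k_d L₀))] / (k_a−k_d).
Here k_a−k_d = 0.7710 d⁻¹ and 1 − D₀(k_a−k_d)/(k_d L₀) = 1 − 2.79×0.7710/(0.339×29.1) = 0.7819, so
t_c = ln(3.274 × 0.7819) / 0.7710 = 0.9401 / 0.7710 = 1.219 d.
D_c = (k_d/k_a) L₀ e^(−k_d t_c) = (0.339/1.11) × 29.1 × e^(−0.339×1.219) = 0.3054 × 29.1 × 0.6614 = 5.878 mg/L.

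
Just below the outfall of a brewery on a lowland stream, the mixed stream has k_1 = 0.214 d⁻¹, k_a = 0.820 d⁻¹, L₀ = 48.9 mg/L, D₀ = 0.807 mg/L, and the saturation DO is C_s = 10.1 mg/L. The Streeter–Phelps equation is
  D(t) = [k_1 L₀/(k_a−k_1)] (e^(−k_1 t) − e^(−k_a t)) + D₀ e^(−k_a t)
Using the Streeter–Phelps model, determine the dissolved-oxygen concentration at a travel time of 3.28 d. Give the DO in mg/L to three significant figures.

k_1 L₀/(k_a−k_1) = 0.214×48.9/(0.820−0.214) = 10.46/0.6060 = 17.27 mg/L.
e^(−k_1 t) = e^(−0.214×3.280) = 0.4956; e^(−k_a t) = e^(−0.820×3.280) = 0.06791.
D = 17.27 × (0.4956 − 0.06791) + 0.807 × 0.06791 = 7.386 + 0.05480 = 7.441 mg/L.
DO = C_s − D = 10.1 − 7.441 = 2.659 mg/L.

DO ≈ 2.66 mg/L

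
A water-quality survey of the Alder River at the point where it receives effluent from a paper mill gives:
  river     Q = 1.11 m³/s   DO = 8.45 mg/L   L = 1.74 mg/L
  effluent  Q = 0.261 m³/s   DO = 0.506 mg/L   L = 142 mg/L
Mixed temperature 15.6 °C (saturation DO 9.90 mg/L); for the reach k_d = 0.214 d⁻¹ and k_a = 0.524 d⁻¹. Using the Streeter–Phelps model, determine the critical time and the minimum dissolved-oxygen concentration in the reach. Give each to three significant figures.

Mixed DO = (1.11×8.45 + 0.261×0.506)/(1.11+0.261) = 9.512/1.371 = 6.938 mg/L.
Mixed L₀ = (1.11×1.74 + 0.261×142)/(1.371) = 38.99/1.371 = 28.44 mg/L.
Initial deficit D₀ = C_s − DO₀ = 9.90 − 6.938 = 2.962 mg/L.
t_c = (1/0.3100) ln[(0.524/0.214)(1 − 2.962×0.3100/(0.214×28.44))] = 3.226 × ln(2.079) = 2.361 d.
D_c = (0.214/0.524) × 28.44 × e^(−0.214×2.361) = 0.4084 × 28.44 × 0.6033 = 7.008 mg/L.
Minimum DO = 9.90 − 7.008 = 2.892 mg/L.

t_c ≈ 2.36 d; minimum DO ≈ 2.89 mg/L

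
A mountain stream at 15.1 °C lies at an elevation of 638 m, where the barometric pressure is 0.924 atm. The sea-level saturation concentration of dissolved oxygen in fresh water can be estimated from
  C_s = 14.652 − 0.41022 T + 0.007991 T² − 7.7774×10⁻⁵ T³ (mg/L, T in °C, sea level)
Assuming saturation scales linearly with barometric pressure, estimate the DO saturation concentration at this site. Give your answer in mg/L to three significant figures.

C_s ≈ 9.25 mg/L

At sea level: C_s = 14.652 − 0.41022×15.1 + 0.007991×15.1² − 7.7774×10⁻⁵×15.1³ = 10.01 mg/L.
Pressure correction: C_s' = 10.01 × 0.924 = 9.251 mg/L.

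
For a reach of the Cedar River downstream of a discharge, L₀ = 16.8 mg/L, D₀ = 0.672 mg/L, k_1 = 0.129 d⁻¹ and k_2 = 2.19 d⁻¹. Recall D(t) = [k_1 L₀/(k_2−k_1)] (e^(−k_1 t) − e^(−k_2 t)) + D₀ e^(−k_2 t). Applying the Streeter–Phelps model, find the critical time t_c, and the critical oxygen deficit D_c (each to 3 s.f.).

With k_2/k_1 = 16.98 and 1 − D₀(k_2−k_1)/(k_1 L₀) = 0.3609,
t_c = ln(16.98 × 0.3609) / (2.19 − 0.129) = ln(6.127) / 2.061 = 1.813/2.061 = 0.8796 d.
D_c = (k_1/k_2) L₀ e^(−k_1 t_c) = (0.129/2.19) × 16.8 × e^(−0.129×0.8796) = 0.05890 × 16.8 × 0.8927 = 0.8834 mg/L.

t_c ≈ 0.880 d; D_c ≈ 0.883 mg/L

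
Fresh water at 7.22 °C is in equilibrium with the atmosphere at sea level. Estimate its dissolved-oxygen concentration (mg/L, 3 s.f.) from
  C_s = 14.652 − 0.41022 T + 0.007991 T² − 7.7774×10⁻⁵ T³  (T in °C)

C_s ≈ 12.1 mg/L

C_s = 14.652 − 0.41022×7.22 + 0.007991×7.22² − 7.7774×10⁻⁵×7.22³ = 12.08 mg/L.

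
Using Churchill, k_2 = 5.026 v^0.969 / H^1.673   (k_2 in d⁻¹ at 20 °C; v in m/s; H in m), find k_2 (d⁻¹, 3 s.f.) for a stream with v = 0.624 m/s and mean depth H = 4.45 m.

k_2 = 5.026 × 0.624^0.969 / 4.45^1.673 = 5.026 × 0.6332 / 12.15 = 0.2618 d⁻¹.

k_2 ≈ 0.262 d⁻¹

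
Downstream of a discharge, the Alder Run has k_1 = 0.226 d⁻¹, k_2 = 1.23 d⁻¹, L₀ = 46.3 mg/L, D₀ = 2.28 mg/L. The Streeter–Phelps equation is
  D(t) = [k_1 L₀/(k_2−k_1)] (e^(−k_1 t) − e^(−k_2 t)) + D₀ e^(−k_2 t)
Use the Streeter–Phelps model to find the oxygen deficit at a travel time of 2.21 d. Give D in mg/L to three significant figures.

D ≈ 5.79 mg/L

k_1 L₀/(k_2−k_1) = 0.226×46.3/(1.23−0.226) = 10.46/1.004 = 10.42 mg/L.
e^(−k_1 t) = e^(−0.226×2.210) = 0.6069; e^(−k_2 t) = e^(−1.23×2.210) = 0.06599.
D = 10.42 × (0.6069 − 0.06599) + 2.28 × 0.06599 = 5.637 + 0.1504 = 5.787 mg/L.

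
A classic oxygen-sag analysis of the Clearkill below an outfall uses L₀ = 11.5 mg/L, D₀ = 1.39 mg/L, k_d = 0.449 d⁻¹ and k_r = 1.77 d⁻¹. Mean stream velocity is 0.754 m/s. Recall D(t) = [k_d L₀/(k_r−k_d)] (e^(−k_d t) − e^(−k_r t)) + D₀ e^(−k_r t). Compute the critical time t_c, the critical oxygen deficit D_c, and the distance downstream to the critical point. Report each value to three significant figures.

At the critical point dD/dt = 0, so k_d L₀ e^(−k_d t) = k_r D. Substituting D(t) from the Streeter–Phelps equation and solving for t gives
t_c = ln[(k_r/k_d)(1 − D₀(k_r−k_d)/(k_d L₀))] / (k_r−k_d).
Here k_r−k_d = 1.321 d⁻¹ and 1 − D₀(k_r−k_d)/(k_d L₀) = 1 − 1.39×1.321/(0.449×11.5) = 0.6444, so
t_c = ln(3.942 × 0.6444) / 1.321 = 0.9323 / 1.321 = 0.7057 d.
L(t_c) = L₀ e^(−k_d t_c) = 11.5 × 0.7284 = 8.377 mg/L, and at the critical point k_r D_c = k_d L, so D_c = (0.449/1.77) × 8.377 = 2.125 mg/L.
x_c = v t_c = 0.754 m/s × 0.7057 d × 86400 s/d = 45970 m ≈ 46.0 km.

t_c ≈ 0.706 d; D_c ≈ 2.12 mg/L; x_c ≈ 46.0 km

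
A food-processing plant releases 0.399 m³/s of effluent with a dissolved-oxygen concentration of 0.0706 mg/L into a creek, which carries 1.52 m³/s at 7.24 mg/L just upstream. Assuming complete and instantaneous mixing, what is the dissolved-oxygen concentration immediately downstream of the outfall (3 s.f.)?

Flow-weighted mixing: C = (Q_r C_r + Q_w C_w)/(Q_r + Q_w)
= (1.52×7.24 + 0.399×0.0706)/(1.52 + 0.399) = 11.03/1.919 = 5.749 mg/L.

5.75 mg/L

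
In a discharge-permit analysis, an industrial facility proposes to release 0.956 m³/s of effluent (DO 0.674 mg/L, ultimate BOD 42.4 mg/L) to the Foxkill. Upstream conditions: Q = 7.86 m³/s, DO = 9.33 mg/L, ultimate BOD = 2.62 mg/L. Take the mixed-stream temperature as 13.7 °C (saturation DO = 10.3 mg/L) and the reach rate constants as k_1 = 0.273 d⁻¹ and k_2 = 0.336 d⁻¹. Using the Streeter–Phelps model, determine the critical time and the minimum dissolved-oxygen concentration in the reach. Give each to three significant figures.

Mixed DO = (7.86×9.33 + 0.956×0.674)/(7.86+0.956) = 73.98/8.816 = 8.391 mg/L.
Mixed L₀ = (7.86×2.62 + 0.956×42.4)/(8.816) = 61.13/8.816 = 6.934 mg/L.
Initial deficit D₀ = C_s − DO₀ = 10.3 − 8.391 = 1.909 mg/L.
t_c = (1/0.06300) ln[(0.336/0.273)(1 − 1.909×0.06300/(0.273×6.934))] = 15.87 × ln(1.153) = 2.254 d.
D_c = (0.273/0.336) × 6.934 × e^(−0.273×2.254) = 0.8125 × 6.934 × 0.5404 = 3.045 mg/L.
Minimum DO = 10.3 − 3.045 = 7.255 mg/L.

t_c ≈ 2.25 d; minimum DO ≈ 7.26 mg/L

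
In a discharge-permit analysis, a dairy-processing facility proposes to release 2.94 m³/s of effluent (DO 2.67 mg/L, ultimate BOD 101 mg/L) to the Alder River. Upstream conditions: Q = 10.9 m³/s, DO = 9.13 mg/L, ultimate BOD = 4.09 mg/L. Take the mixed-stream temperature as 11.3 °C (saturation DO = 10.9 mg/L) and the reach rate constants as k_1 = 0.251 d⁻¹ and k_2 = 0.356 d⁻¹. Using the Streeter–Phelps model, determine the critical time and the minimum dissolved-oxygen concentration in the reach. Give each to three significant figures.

t_c ≈ 2.81 d; minimum DO ≈ 2.30 mg/L

Mixed DO = (10.9×9.13 + 2.94×2.67)/(10.9+2.94) = 107.4/13.84 = 7.758 mg/L.
Mixed L₀ = (10.9×4.09 + 2.94×101)/(13.84) = 341.5/13.84 = 24.68 mg/L.
Initial deficit D₀ = C_s − DO₀ = 10.9 − 7.758 = 3.142 mg/L.
t_c = (1/0.1050) ln[(0.356/0.251)(1 − 3.142×0.1050/(0.251×24.68))] = 9.524 × ln(1.343) = 2.807 d.
D_c = (0.251/0.356) × 24.68 × e^(−0.251×2.807) = 0.7051 × 24.68 × 0.4943 = 8.600 mg/L.
Minimum DO = 10.9 − 8.600 = 2.300 mg/L.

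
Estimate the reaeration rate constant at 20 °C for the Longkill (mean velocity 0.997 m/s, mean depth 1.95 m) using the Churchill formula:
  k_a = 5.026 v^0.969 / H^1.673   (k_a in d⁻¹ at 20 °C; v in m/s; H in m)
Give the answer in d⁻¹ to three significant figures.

k_a = 5.026 × 0.997^0.969 / 1.95^1.673 = 5.026 × 0.9971 / 3.057 = 1.640 d⁻¹.

k_a ≈ 1.64 d⁻¹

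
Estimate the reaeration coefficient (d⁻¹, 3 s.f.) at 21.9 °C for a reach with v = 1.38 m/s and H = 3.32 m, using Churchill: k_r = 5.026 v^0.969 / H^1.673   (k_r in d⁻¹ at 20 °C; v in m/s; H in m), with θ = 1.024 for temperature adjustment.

k_r(20) = 5.026 × 1.38^0.969 / 3.32^1.673 = 5.026 × 1.366 / 7.445 = 0.9224 d⁻¹.
k_r(21.9) = 0.9224 × 1.024^(21.9−20) = 0.9224 × 1.046 = 0.9649 d⁻¹.

k_r ≈ 0.965 d⁻¹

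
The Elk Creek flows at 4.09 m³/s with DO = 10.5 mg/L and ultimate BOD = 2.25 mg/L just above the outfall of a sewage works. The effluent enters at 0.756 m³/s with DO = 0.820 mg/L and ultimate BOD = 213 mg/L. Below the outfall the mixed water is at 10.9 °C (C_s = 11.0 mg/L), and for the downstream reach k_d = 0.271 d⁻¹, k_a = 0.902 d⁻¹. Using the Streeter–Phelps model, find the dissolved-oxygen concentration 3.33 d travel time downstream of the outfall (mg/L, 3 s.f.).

DO ≈ 5.53 mg/L

Mixed DO = (4.09×10.5 + 0.756×0.820)/(4.09+0.756) = 43.56/4.846 = 8.990 mg/L.
Mixed L₀ = (4.09×2.25 + 0.756×213)/(4.846) = 170.2/4.846 = 35.13 mg/L.
Initial deficit D₀ = C_s − DO₀ = 11.0 − 8.990 = 2.010 mg/L.
D(3.33) = [0.271×35.13/(0.902−0.271)](e^(−0.271×3.33) − e^(−0.902×3.33)) + 2.010 e^(−0.902×3.33)
= 15.09 × (0.4056 − 0.04961) + 2.010 × 0.04961 = 5.470 mg/L.
DO = 11.0 − 5.470 = 5.530 mg/L.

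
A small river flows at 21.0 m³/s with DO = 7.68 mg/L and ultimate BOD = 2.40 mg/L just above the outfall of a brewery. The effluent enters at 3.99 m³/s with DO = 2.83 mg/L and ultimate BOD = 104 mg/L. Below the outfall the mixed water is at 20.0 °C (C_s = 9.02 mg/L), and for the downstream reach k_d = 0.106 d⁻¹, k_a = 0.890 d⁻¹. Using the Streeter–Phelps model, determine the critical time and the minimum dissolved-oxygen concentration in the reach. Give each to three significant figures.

Mixed DO = (21.0×7.68 + 3.99×2.83)/(21.0+3.99) = 172.6/24.99 = 6.906 mg/L.
Mixed L₀ = (21.0×2.40 + 3.99×104)/(24.99) = 465.4/24.99 = 18.62 mg/L.
Initial deficit D₀ = C_s − DO₀ = 9.02 − 6.906 = 2.114 mg/L.
t_c = (1/0.7840) ln[(0.890/0.106)(1 − 2.114×0.7840/(0.106×18.62))] = 1.276 × ln(1.345) = 0.3782 d.
D_c = (0.106/0.890) × 18.62 × e^(−0.106×0.3782) = 0.1191 × 18.62 × 0.9607 = 2.131 mg/L.
Minimum DO = 9.02 − 2.131 = 6.889 mg/L.

t_c ≈ 0.378 d; minimum DO ≈ 6.89 mg/L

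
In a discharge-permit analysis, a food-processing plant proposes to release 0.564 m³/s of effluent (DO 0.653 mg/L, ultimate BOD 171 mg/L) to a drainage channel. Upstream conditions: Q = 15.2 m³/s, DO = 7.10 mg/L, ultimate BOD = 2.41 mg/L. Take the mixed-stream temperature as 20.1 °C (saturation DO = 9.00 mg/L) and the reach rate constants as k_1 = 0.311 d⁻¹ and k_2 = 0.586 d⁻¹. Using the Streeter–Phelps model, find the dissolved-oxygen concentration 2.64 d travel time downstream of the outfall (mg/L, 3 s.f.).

DO ≈ 6.38 mg/L

Mixed DO = (15.2×7.10 + 0.564×0.653)/(15.2+0.564) = 108.3/15.76 = 6.869 mg/L.
Mixed L₀ = (15.2×2.41 + 0.564×171)/(15.76) = 133.1/15.76 = 8.442 mg/L.
Initial deficit D₀ = C_s − DO₀ = 9.00 − 6.869 = 2.131 mg/L.
D(2.64) = [0.311×8.442/(0.586−0.311)](e^(−0.311×2.64) − e^(−0.586×2.64)) + 2.131 e^(−0.586×2.64)
= 9.547 × (0.4400 − 0.2129) + 2.131 × 0.2129 = 2.622 mg/L.
DO = 9.00 − 2.622 = 6.378 mg/L.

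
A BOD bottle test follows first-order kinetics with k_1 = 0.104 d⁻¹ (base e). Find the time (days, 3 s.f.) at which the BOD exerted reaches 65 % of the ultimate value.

t ≈ 10.1 d

y/L₀ = 1 − e^(−k_1 t) = 0.65 ⇒ e^(−k_1 t) = 0.350
t = −ln(0.350) / 0.104 = 1.050 / 0.104 = 10.09 d.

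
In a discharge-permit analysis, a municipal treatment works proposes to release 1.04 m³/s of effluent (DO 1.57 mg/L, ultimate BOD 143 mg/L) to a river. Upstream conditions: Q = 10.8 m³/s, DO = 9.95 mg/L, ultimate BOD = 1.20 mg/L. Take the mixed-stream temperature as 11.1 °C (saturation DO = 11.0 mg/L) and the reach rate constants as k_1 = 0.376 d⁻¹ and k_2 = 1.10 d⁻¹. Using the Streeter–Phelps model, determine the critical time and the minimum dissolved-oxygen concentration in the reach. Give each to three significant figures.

Mixed DO = (10.8×9.95 + 1.04×1.57)/(10.8+1.04) = 109.1/11.84 = 9.214 mg/L.
Mixed L₀ = (10.8×1.20 + 1.04×143)/(11.84) = 161.7/11.84 = 13.66 mg/L.
Initial deficit D₀ = C_s − DO₀ = 11.0 − 9.214 = 1.786 mg/L.
t_c = (1/0.7240) ln[(1.10/0.376)(1 − 1.786×0.7240/(0.376×13.66))] = 1.381 × ln(2.189) = 1.082 d.
D_c = (0.376/1.10) × 13.66 × e^(−0.376×1.082) = 0.3418 × 13.66 × 0.6658 = 3.108 mg/L.
Minimum DO = 11.0 − 3.108 = 7.892 mg/L.

t_c ≈ 1.08 d; minimum DO ≈ 7.89 mg/L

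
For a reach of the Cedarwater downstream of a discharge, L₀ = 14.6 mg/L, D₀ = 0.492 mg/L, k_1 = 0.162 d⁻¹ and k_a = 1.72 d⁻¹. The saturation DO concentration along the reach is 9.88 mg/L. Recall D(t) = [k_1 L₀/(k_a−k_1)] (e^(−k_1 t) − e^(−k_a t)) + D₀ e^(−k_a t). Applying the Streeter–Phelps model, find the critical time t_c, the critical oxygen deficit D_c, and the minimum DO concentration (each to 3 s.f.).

t_c = [1/(k_a−k_1)] ln[(k_a/k_1)(1 − D₀(k_a−k_1)/(k_1 L₀))]
= [1/(1.72−0.162)] ln[(1.72/0.162)(1 − 0.492×1.558/(0.162×14.6))]
= (1/1.558) ln[10.62 × 0.6759] = 0.6418 × ln(7.176) = 0.6418 × 1.971 = 1.265 d.
L(t_c) = L₀ e^(−k_1 t_c) = 14.6 × 0.8147 = 11.89 mg/L, and at the critical point k_a D_c = k_1 L, so D_c = (0.162/1.72) × 11.89 = 1.120 mg/L.
Minimum DO = C_s − D_c = 9.88 − 1.120 = 8.760 mg/L.

t_c ≈ 1.26 d; D_c ≈ 1.12 mg/L; min DO ≈ 8.76 mg/L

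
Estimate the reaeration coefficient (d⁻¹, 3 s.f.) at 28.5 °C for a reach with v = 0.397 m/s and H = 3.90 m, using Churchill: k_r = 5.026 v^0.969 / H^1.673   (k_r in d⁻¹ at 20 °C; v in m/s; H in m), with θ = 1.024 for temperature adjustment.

k_r ≈ 0.258 d⁻¹

k_r(20) = 5.026 × 0.397^0.969 / 3.90^1.673 = 5.026 × 0.4085 / 9.747 = 0.2107 d⁻¹.
k_r(28.5) = 0.2107 × 1.024^(28.5−20) = 0.2107 × 1.223 = 0.2577 d⁻¹.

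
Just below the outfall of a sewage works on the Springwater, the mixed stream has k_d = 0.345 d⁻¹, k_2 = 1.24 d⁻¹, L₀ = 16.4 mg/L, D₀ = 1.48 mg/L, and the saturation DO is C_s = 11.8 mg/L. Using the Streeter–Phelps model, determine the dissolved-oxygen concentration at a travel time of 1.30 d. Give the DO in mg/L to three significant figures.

k_d L₀/(k_2−k_d) = 0.345×16.4/(1.24−0.345) = 5.658/0.8950 = 6.322 mg/L.
e^(−k_d t) = e^(−0.345×1.300) = 0.6386; e^(−k_2 t) = e^(−1.24×1.300) = 0.1995.
D = 6.322 × (0.6386 − 0.1995) + 1.48 × 0.1995 = 2.776 + 0.2952 = 3.071 mg/L.
DO = C_s − D = 11.8 − 3.071 = 8.729 mg/L.

DO ≈ 8.73 mg/L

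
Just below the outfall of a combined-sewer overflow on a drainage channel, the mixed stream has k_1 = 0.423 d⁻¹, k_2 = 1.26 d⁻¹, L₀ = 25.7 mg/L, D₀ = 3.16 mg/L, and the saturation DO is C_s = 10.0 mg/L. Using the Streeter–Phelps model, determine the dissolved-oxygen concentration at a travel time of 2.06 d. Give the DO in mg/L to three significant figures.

k_1 L₀/(k_2−k_1) = 0.423×25.7/(1.26−0.423) = 10.87/0.8370 = 12.99 mg/L.
e^(−k_1 t) = e^(−0.423×2.060) = 0.4184; e^(−k_2 t) = e^(−1.26×2.060) = 0.07460.
D = 12.99 × (0.4184 − 0.07460) + 3.16 × 0.07460 = 4.465 + 0.2357 = 4.701 mg/L.
DO = C_s − D = 10.0 − 4.701 = 5.299 mg/L.

DO ≈ 5.30 mg/L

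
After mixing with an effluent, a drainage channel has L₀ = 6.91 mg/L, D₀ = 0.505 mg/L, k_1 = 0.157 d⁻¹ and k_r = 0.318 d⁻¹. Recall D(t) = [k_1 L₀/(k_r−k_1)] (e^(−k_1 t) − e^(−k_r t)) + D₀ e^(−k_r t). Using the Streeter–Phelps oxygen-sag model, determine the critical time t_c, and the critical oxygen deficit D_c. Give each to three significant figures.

With k_r/k_1 = 2.025 and 1 − D₀(k_r−k_1)/(k_1 L₀) = 0.9251,
t_c = ln(2.025 × 0.9251) / (0.318 − 0.157) = ln(1.874) / 0.1610 = 0.6279/0.1610 = 3.900 d.
L(t_c) = L₀ e^(−k_1 t_c) = 6.91 × 0.5421 = 3.746 mg/L, and at the critical point k_r D_c = k_1 L, so D_c = (0.157/0.318) × 3.746 = 1.849 mg/L.

t_c ≈ 3.90 d; D_c ≈ 1.85 mg/L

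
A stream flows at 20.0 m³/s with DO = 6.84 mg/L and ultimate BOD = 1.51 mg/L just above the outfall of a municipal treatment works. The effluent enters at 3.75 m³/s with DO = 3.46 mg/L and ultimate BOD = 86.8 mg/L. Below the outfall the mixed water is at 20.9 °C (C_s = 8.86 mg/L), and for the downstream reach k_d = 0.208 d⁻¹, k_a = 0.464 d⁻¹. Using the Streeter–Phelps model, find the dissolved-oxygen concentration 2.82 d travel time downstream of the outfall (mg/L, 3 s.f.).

Mixed DO = (20.0×6.84 + 3.75×3.46)/(20.0+3.75) = 149.8/23.75 = 6.306 mg/L.
Mixed L₀ = (20.0×1.51 + 3.75×86.8)/(23.75) = 355.7/23.75 = 14.98 mg/L.
Initial deficit D₀ = C_s − DO₀ = 8.86 − 6.306 = 2.554 mg/L.
D(2.82) = [0.208×14.98/(0.464−0.208)](e^(−0.208×2.82) − e^(−0.464×2.82)) + 2.554 e^(−0.464×2.82)
= 12.17 × (0.5562 − 0.2702) + 2.554 × 0.2702 = 4.170 mg/L.
DO = 8.86 − 4.170 = 4.690 mg/L.

DO ≈ 4.69 mg/L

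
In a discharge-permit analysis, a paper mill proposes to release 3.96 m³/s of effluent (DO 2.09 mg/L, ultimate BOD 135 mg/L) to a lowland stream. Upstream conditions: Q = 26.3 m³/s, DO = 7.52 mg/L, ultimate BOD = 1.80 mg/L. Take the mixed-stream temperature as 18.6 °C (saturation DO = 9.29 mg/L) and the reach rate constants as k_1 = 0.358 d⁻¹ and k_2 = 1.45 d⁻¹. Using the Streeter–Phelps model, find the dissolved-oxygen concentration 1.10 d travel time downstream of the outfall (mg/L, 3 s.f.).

Mixed DO = (26.3×7.52 + 3.96×2.09)/(26.3+3.96) = 206.1/30.26 = 6.809 mg/L.
Mixed L₀ = (26.3×1.80 + 3.96×135)/(30.26) = 581.9/30.26 = 19.23 mg/L.
Initial deficit D₀ = C_s − DO₀ = 9.29 − 6.809 = 2.481 mg/L.
D(1.10) = [0.358×19.23/(1.45−0.358)](e^(−0.358×1.10) − e^(−1.45×1.10)) + 2.481 e^(−1.45×1.10)
= 6.305 × (0.6745 − 0.2029) + 2.481 × 0.2029 = 3.477 mg/L.
DO = 9.29 − 3.477 = 5.813 mg/L.

DO ≈ 5.81 mg/L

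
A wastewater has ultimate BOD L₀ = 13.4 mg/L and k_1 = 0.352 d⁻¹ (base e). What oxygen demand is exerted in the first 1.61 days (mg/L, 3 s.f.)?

y ≈ 5.80 mg/L

y_t = L₀(1 − e^(−k_1 t)) = 13.4 × (1 − e^(−0.352×1.61))
= 13.4 × (1 − 0.5674) = 13.4 × 0.4326 = 5.797 mg/L.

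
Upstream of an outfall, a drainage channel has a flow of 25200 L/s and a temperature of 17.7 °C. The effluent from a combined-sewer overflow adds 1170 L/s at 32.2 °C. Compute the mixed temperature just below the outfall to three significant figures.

Flow-weighted mixing: C = (Q_r C_r + Q_w C_w)/(Q_r + Q_w)
= (25200×17.7 + 1170×32.2)/(25200 + 1170) = 483700/26370 = 18.34 °C.

18.3 °C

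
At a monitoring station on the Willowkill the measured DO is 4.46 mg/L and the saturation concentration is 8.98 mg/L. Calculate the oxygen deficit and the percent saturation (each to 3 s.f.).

D = C_s − C = 8.98 − 4.46 = 4.52 mg/L.
% saturation = 4.46/8.98 × 100 = 49.7 %.

D ≈ 4.52 mg/L; 49.7 % saturation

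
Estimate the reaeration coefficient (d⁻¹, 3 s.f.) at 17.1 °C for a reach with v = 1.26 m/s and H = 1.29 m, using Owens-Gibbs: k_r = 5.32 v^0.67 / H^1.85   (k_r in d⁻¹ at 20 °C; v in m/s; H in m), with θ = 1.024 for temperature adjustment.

k_r ≈ 3.62 d⁻¹

k_r(20) = 5.32 × 1.26^0.67 / 1.29^1.85 = 5.32 × 1.167 / 1.602 = 3.878 d⁻¹.
k_r(17.1) = 3.878 × 1.024^(17.1−20) = 3.878 × 0.9335 = 3.620 d⁻¹.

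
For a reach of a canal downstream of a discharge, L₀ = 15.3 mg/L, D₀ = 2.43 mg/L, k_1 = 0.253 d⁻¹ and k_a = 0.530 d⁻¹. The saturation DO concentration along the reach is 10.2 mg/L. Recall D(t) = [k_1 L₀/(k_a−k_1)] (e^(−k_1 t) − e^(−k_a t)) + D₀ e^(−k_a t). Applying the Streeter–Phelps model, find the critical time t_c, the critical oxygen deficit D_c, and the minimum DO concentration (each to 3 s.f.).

At the critical point dD/dt = 0, so k_1 L₀ e^(−k_1 t) = k_a D. Substituting D(t) from the Streeter–Phelps equation and solving for t gives
t_c = ln[(k_a/k_1)(1 − D₀(k_a−k_1)/(k_1 L₀))] / (k_a−k_1).
Here k_a−k_1 = 0.2770 d⁻¹ and 1 − D₀(k_a−k_1)/(k_1 L₀) = 1 − 2.43×0.2770/(0.253×15.3) = 0.8261, so
t_c = ln(2.095 × 0.8261) / 0.2770 = 0.5485 / 0.2770 = 1.980 d.
D_c = (k_1/k_a) L₀ e^(−k_1 t_c) = (0.253/0.530) × 15.3 × e^(−0.253×1.980) = 0.4774 × 15.3 × 0.6060 = 4.426 mg/L.
Minimum DO = C_s − D_c = 10.2 − 4.426 = 5.774 mg/L.

t_c ≈ 1.98 d; D_c ≈ 4.43 mg/L; min DO ≈ 5.77 mg/L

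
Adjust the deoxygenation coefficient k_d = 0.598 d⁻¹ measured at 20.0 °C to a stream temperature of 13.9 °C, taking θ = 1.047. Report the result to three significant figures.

k_d ≈ 0.452 d⁻¹

k_d(T₂) = k_d(T₁) · θ^(T₂−T₁) = 0.598 × 1.047^(13.9−20.0)
= 0.598 × 1.047^-6.10 = 0.598 × 0.7557 = 0.4519 d⁻¹.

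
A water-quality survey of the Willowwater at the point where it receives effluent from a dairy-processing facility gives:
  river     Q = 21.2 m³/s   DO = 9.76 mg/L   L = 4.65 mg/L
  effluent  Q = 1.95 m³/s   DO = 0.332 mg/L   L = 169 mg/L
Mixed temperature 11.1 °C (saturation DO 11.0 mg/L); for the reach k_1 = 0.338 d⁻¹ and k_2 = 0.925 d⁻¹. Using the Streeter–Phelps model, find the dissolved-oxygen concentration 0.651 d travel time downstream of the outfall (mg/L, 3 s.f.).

Mixed DO = (21.2×9.76 + 1.95×0.332)/(21.2+1.95) = 207.6/23.15 = 8.966 mg/L.
Mixed L₀ = (21.2×4.65 + 1.95×169)/(23.15) = 428.1/23.15 = 18.49 mg/L.
Initial deficit D₀ = C_s − DO₀ = 11.0 − 8.966 = 2.034 mg/L.
D(0.651) = [0.338×18.49/(0.925−0.338)](e^(−0.338×0.651) − e^(−0.925×0.651)) + 2.034 e^(−0.925×0.651)
= 10.65 × (0.8025 − 0.5476) + 2.034 × 0.5476 = 3.828 mg/L.
DO = 11.0 − 3.828 = 7.172 mg/L.

DO ≈ 7.17 mg/L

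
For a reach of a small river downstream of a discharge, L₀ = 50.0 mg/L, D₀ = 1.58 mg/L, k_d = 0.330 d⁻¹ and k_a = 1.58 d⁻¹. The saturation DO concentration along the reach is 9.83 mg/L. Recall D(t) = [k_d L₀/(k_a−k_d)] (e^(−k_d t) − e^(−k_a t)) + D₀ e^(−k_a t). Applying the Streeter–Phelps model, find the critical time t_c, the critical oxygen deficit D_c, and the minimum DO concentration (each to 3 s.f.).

t_c = [1/(k_a−k_d)] ln[(k_a/k_d)(1 − D₀(k_a−k_d)/(k_d L₀))]
= [1/(1.58−0.330)] ln[(1.58/0.330)(1 − 1.58×1.250/(0.330×50.0))]
= (1/1.250) ln[4.788 × 0.8803] = 0.8000 × ln(4.215) = 0.8000 × 1.439 = 1.151 d.
D_c = (k_d/k_a) L₀ e^(−k_d t_c) = (0.330/1.58) × 50.0 × e^(−0.330×1.151) = 0.2089 × 50.0 × 0.6840 = 7.143 mg/L.
Minimum DO = C_s − D_c = 9.83 − 7.143 = 2.687 mg/L.

t_c ≈ 1.15 d; D_c ≈ 7.14 mg/L; min DO ≈ 2.69 mg/L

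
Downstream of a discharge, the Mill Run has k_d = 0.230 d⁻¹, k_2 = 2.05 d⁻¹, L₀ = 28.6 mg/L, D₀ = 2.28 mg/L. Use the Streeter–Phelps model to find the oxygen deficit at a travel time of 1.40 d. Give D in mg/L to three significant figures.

k_d L₀/(k_2−k_d) = 0.230×28.6/(2.05−0.230) = 6.578/1.820 = 3.614 mg/L.
e^(−k_d t) = e^(−0.230×1.400) = 0.7247; e^(−k_2 t) = e^(−2.05×1.400) = 0.05670.
D = 3.614 × (0.7247 − 0.05670) + 2.28 × 0.05670 = 2.414 + 0.1293 = 2.544 mg/L.

D ≈ 2.54 mg/L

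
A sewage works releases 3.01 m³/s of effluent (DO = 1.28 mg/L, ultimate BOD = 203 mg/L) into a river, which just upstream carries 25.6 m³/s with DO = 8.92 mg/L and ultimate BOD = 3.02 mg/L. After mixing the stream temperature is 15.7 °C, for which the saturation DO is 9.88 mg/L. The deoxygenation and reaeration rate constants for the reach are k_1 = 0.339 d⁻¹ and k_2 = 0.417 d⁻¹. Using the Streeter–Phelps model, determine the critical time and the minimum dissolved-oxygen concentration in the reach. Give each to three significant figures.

Mixed DO = (25.6×8.92 + 3.01×1.28)/(25.6+3.01) = 232.2/28.61 = 8.116 mg/L.
Mixed L₀ = (25.6×3.02 + 3.01×203)/(28.61) = 688.3/28.61 = 24.06 mg/L.
Initial deficit D₀ = C_s − DO₀ = 9.88 − 8.116 = 1.764 mg/L.
t_c = (1/0.07800) ln[(0.417/0.339)(1 − 1.764×0.07800/(0.339×24.06))] = 12.82 × ln(1.209) = 2.437 d.
D_c = (0.339/0.417) × 24.06 × e^(−0.339×2.437) = 0.8129 × 24.06 × 0.4378 = 8.562 mg/L.
Minimum DO = 9.88 − 8.562 = 1.318 mg/L.

t_c ≈ 2.44 d; minimum DO ≈ 1.32 mg/L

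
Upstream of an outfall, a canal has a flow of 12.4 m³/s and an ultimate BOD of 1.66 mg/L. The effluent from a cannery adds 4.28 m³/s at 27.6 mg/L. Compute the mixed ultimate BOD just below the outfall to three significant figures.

8.32 mg/L

Flow-weighted mixing: C = (Q_r C_r + Q_w C_w)/(Q_r + Q_w)
= (12.4×1.66 + 4.28×27.6)/(12.4 + 4.28) = 138.7/16.68 = 8.316 mg/L.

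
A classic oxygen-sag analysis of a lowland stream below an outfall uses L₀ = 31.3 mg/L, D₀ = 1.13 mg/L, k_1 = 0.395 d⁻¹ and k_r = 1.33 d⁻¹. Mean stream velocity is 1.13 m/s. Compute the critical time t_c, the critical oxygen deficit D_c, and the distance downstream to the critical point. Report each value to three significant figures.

t_c ≈ 1.20 d; D_c ≈ 5.78 mg/L; x_c ≈ 117 km

With k_r/k_1 = 3.367 and 1 − D₀(k_r−k_1)/(k_1 L₀) = 0.9145,
t_c = ln(3.367 × 0.9145) / (1.33 − 0.395) = ln(3.079) / 0.9350 = 1.125/0.9350 = 1.203 d.
L(t_c) = L₀ e^(−k_1 t_c) = 31.3 × 0.6218 = 19.46 mg/L, and at the critical point k_r D_c = k_1 L, so D_c = (0.395/1.33) × 19.46 = 5.780 mg/L.
x_c = v t_c = 1.13 m/s × 1.203 d × 86400 s/d = 117400 m ≈ 117 km.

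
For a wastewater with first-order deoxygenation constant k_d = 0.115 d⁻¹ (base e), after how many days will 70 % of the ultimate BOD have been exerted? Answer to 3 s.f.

y/L₀ = 1 − e^(−k_d t) = 0.70 ⇒ e^(−k_d t) = 0.300
t = −ln(0.300) / 0.115 = 1.204 / 0.115 = 10.47 d.

t ≈ 10.5 d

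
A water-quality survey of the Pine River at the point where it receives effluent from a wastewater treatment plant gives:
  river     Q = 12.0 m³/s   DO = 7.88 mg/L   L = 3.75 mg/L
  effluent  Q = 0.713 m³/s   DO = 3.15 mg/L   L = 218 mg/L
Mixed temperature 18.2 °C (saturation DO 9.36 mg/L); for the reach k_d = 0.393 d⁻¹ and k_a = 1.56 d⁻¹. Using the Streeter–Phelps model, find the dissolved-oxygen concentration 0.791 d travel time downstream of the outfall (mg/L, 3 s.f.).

Mixed DO = (12.0×7.88 + 0.713×3.15)/(12.0+0.713) = 96.81/12.71 = 7.615 mg/L.
Mixed L₀ = (12.0×3.75 + 0.713×218)/(12.71) = 200.4/12.71 = 15.77 mg/L.
Initial deficit D₀ = C_s − DO₀ = 9.36 − 7.615 = 1.745 mg/L.
D(0.791) = [0.393×15.77/(1.56−0.393)](e^(−0.393×0.791) − e^(−1.56×0.791)) + 1.745 e^(−1.56×0.791)
= 5.309 × (0.7328 − 0.2911) + 1.745 × 0.2911 = 2.853 mg/L.
DO = 9.36 − 2.853 = 6.507 mg/L.

DO ≈ 6.51 mg/L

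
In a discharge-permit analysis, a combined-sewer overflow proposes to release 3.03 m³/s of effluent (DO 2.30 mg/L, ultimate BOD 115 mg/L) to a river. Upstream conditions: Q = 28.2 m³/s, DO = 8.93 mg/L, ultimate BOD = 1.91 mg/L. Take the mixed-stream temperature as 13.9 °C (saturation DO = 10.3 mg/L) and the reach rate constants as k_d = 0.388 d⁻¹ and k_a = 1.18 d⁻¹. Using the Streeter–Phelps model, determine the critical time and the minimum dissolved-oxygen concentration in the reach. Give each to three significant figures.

Mixed DO = (28.2×8.93 + 3.03×2.30)/(28.2+3.03) = 258.8/31.23 = 8.287 mg/L.
Mixed L₀ = (28.2×1.91 + 3.03×115)/(31.23) = 402.3/31.23 = 12.88 mg/L.
Initial deficit D₀ = C_s − DO₀ = 10.3 − 8.287 = 2.013 mg/L.
t_c = (1/0.7920) ln[(1.18/0.388)(1 − 2.013×0.7920/(0.388×12.88))] = 1.263 × ln(2.071) = 0.9193 d.
D_c = (0.388/1.18) × 12.88 × e^(−0.388×0.9193) = 0.3288 × 12.88 × 0.7000 = 2.965 mg/L.
Minimum DO = 10.3 − 2.965 = 7.335 mg/L.

t_c ≈ 0.919 d; minimum DO ≈ 7.33 mg/L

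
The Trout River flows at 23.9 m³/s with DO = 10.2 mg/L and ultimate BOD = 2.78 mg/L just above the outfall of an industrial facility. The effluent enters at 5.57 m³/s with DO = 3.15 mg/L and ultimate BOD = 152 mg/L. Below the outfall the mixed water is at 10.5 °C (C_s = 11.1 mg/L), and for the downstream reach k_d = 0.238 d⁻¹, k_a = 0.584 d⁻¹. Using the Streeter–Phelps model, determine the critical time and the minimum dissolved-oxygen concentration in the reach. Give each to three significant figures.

t_c ≈ 2.27 d; minimum DO ≈ 3.75 mg/L

Mixed DO = (23.9×10.2 + 5.57×3.15)/(23.9+5.57) = 261.3/29.47 = 8.868 mg/L.
Mixed L₀ = (23.9×2.78 + 5.57×152)/(29.47) = 913.1/29.47 = 30.98 mg/L.
Initial deficit D₀ = C_s − DO₀ = 11.1 − 8.868 = 2.232 mg/L.
t_c = (1/0.3460) ln[(0.584/0.238)(1 − 2.232×0.3460/(0.238×30.98))] = 2.890 × ln(2.197) = 2.274 d.
D_c = (0.238/0.584) × 30.98 × e^(−0.238×2.274) = 0.4075 × 30.98 × 0.5820 = 7.348 mg/L.
Minimum DO = 11.1 − 7.348 = 3.752 mg/L.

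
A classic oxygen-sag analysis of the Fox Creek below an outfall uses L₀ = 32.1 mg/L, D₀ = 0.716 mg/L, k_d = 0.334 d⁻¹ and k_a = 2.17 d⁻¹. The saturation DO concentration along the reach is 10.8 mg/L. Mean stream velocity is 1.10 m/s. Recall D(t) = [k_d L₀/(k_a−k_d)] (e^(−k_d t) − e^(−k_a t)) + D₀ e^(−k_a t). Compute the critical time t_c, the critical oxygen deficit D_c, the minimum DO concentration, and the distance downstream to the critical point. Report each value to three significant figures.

With k_a/k_d = 6.497 and 1 − D₀(k_a−k_d)/(k_d L₀) = 0.8774,
t_c = ln(6.497 × 0.8774) / (2.17 − 0.334) = ln(5.700) / 1.836 = 1.741/1.836 = 0.9480 d.
L(t_c) = L₀ e^(−k_d t_c) = 32.1 × 0.7286 = 23.39 mg/L, and at the critical point k_a D_c = k_d L, so D_c = (0.334/2.17) × 23.39 = 3.600 mg/L.
Minimum DO = C_s − D_c = 10.8 − 3.600 = 7.200 mg/L.
x_c = v t_c = 1.10 m/s × 0.9480 d × 86400 s/d = 90100 m ≈ 90.1 km.

t_c ≈ 0.948 d; D_c ≈ 3.60 mg/L; min DO ≈ 7.20 mg/L; x_c ≈ 90.1 km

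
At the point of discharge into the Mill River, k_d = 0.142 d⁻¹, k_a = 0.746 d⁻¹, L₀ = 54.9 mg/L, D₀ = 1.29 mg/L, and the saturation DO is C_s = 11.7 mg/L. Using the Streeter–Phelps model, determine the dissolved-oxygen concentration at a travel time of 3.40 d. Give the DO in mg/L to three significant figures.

k_d L₀/(k_a−k_d) = 0.142×54.9/(0.746−0.142) = 7.796/0.6040 = 12.91 mg/L.
e^(−k_d t) = e^(−0.142×3.400) = 0.6171; e^(−k_a t) = e^(−0.746×3.400) = 0.07915.
D = 12.91 × (0.6171 − 0.07915) + 1.29 × 0.07915 = 6.943 + 0.1021 = 7.045 mg/L.
DO = C_s − D = 11.7 − 7.045 = 4.655 mg/L.

DO ≈ 4.66 mg/L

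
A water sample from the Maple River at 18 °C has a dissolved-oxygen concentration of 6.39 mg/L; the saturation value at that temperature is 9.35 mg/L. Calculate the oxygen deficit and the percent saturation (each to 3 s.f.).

D = C_s − C = 9.35 − 6.39 = 2.96 mg/L.
% saturation = 6.39/9.35 × 100 = 68.3 %.

D ≈ 2.96 mg/L; 68.3 % saturation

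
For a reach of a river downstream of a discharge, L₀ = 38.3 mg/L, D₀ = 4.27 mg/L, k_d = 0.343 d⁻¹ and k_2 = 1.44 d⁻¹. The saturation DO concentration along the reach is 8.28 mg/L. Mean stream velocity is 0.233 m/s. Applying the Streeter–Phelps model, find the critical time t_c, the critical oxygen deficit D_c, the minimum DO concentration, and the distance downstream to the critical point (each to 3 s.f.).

t_c ≈ 0.906 d; D_c ≈ 6.69 mg/L; min DO ≈ 1.59 mg/L; x_c ≈ 18.2 km

t_c = [1/(k_2−k_d)] ln[(k_2/k_d)(1 − D₀(k_2−k_d)/(k_d L₀))]
= [1/(1.44−0.343)] ln[(1.44/0.343)(1 − 4.27×1.097/(0.343×38.3))]
= (1/1.097) ln[4.198 × 0.6434] = 0.9116 × ln(2.701) = 0.9116 × 0.9937 = 0.9059 d.
L(t_c) = L₀ e^(−k_d t_c) = 38.3 × 0.7329 = 28.07 mg/L, and at the critical point k_2 D_c = k_d L, so D_c = (0.343/1.44) × 28.07 = 6.686 mg/L.
Minimum DO = C_s − D_c = 8.28 − 6.686 = 1.594 mg/L.
x_c = v t_c = 0.233 m/s × 0.9059 d × 86400 s/d = 18240 m ≈ 18.2 km.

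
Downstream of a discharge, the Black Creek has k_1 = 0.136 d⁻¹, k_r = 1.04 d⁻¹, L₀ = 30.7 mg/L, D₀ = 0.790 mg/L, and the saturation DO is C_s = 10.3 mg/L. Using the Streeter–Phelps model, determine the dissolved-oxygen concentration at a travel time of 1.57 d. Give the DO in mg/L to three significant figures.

k_1 L₀/(k_r−k_1) = 0.136×30.7/(1.04−0.136) = 4.175/0.9040 = 4.619 mg/L.
e^(−k_1 t) = e^(−0.136×1.570) = 0.8077; e^(−k_r t) = e^(−1.04×1.570) = 0.1954.
D = 4.619 × (0.8077 − 0.1954) + 0.790 × 0.1954 = 2.828 + 0.1544 = 2.983 mg/L.
DO = C_s − D = 10.3 − 2.983 = 7.317 mg/L.

DO ≈ 7.32 mg/L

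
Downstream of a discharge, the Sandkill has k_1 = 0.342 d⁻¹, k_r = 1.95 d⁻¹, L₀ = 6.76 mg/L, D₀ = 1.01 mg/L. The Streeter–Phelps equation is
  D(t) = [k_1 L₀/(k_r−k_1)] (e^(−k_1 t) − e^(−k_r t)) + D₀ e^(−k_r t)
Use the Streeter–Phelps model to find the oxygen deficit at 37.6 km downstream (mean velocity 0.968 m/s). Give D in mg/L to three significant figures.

D ≈ 1.05 mg/L

Travel time t = x/v = 37.6 km / (0.968 m/s) = 37600 m / 0.968 m/s = 38840 s = 0.4496 d.
k_1 L₀/(k_r−k_1) = 0.342×6.76/(1.95−0.342) = 2.312/1.608 = 1.438 mg/L.
e^(−k_1 t) = e^(−0.342×0.4496) = 0.8575; e^(−k_r t) = e^(−1.95×0.4496) = 0.4162.
D = 1.438 × (0.8575 − 0.4162) + 1.01 × 0.4162 = 0.6345 + 0.4203 = 1.055 mg/L.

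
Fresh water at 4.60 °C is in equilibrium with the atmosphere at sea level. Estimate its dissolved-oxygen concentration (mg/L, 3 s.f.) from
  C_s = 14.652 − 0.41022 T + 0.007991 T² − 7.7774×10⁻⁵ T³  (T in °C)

C_s ≈ 12.9 mg/L

C_s = 14.652 − 0.41022×4.60 + 0.007991×4.60² − 7.7774×10⁻⁵×4.60³ = 12.93 mg/L.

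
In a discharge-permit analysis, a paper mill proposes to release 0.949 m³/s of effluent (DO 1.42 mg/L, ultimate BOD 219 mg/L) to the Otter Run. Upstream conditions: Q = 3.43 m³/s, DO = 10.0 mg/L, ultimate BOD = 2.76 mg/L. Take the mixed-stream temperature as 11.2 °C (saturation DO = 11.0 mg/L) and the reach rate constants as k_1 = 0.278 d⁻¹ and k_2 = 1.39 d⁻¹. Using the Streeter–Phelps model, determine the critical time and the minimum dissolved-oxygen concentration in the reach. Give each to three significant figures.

Mixed DO = (3.43×10.0 + 0.949×1.42)/(3.43+0.949) = 35.65/4.379 = 8.141 mg/L.
Mixed L₀ = (3.43×2.76 + 0.949×219)/(4.379) = 217.3/4.379 = 49.62 mg/L.
Initial deficit D₀ = C_s − DO₀ = 11.0 − 8.141 = 2.859 mg/L.
t_c = (1/1.112) ln[(1.39/0.278)(1 − 2.859×1.112/(0.278×49.62))] = 0.8993 × ln(3.848) = 1.212 d.
D_c = (0.278/1.39) × 49.62 × e^(−0.278×1.212) = 0.2000 × 49.62 × 0.7140 = 7.086 mg/L.
Minimum DO = 11.0 − 7.086 = 3.914 mg/L.

t_c ≈ 1.21 d; minimum DO ≈ 3.91 mg/L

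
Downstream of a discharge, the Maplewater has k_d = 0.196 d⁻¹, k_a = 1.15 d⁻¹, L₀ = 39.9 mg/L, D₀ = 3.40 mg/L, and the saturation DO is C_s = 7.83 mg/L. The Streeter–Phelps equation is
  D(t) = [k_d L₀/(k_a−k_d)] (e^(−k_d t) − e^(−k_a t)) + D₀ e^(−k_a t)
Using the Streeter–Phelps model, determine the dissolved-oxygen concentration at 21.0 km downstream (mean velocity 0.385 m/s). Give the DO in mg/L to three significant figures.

Travel time t = x/v = 21.0 km / (0.385 m/s) = 21000 m / 0.385 m/s = 54550 s = 0.6313 d.
k_d L₀/(k_a−k_d) = 0.196×39.9/(1.15−0.196) = 7.820/0.9540 = 8.197 mg/L.
e^(−k_d t) = e^(−0.196×0.6313) = 0.8836; e^(−k_a t) = e^(−1.15×0.6313) = 0.4838.
D = 8.197 × (0.8836 − 0.4838) + 3.40 × 0.4838 = 3.277 + 1.645 = 4.922 mg/L.
DO = C_s − D = 7.83 − 4.922 = 2.908 mg/L.

DO ≈ 2.91 mg/L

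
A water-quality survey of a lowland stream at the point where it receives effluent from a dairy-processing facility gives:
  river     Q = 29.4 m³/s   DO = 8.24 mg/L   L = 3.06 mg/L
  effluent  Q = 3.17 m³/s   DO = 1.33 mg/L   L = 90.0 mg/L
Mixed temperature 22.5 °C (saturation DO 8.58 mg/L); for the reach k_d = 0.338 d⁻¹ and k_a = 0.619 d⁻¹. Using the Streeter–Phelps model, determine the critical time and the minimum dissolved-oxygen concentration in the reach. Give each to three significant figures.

t_c ≈ 1.88 d; minimum DO ≈ 5.25 mg/L

Mixed DO = (29.4×8.24 + 3.17×1.33)/(29.4+3.17) = 246.5/32.57 = 7.567 mg/L.
Mixed L₀ = (29.4×3.06 + 3.17×90.0)/(32.57) = 375.3/32.57 = 11.52 mg/L.
Initial deficit D₀ = C_s − DO₀ = 8.58 − 7.567 = 1.013 mg/L.
t_c = (1/0.2810) ln[(0.619/0.338)(1 − 1.013×0.2810/(0.338×11.52))] = 3.559 × ln(1.698) = 1.883 d.
D_c = (0.338/0.619) × 11.52 × e^(−0.338×1.883) = 0.5460 × 11.52 × 0.5291 = 3.329 mg/L.
Minimum DO = 8.58 − 3.329 = 5.251 mg/L.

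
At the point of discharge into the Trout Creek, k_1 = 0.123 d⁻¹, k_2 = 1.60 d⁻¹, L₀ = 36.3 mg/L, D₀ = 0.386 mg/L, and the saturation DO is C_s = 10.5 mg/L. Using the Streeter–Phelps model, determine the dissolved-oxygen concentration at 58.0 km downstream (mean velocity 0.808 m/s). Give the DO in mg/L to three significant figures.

DO ≈ 8.47 mg/L

Travel time t = x/v = 58.0 km / (0.808 m/s) = 58000 m / 0.808 m/s = 71780 s = 0.8308 d.
k_1 L₀/(k_2−k_1) = 0.123×36.3/(1.60−0.123) = 4.465/1.477 = 3.023 mg/L.
e^(−k_1 t) = e^(−0.123×0.8308) = 0.9029; e^(−k_2 t) = e^(−1.60×0.8308) = 0.2647.
D = 3.023 × (0.9029 − 0.2647) + 0.386 × 0.2647 = 1.929 + 0.1022 = 2.031 mg/L.
DO = C_s − D = 10.5 − 2.031 = 8.469 mg/L.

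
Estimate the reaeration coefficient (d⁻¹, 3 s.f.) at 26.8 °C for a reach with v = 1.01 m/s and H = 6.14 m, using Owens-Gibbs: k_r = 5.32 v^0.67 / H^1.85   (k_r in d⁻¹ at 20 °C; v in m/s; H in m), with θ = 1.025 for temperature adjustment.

k_r(20) = 5.32 × 1.01^0.67 / 6.14^1.85 = 5.32 × 1.007 / 28.72 = 0.1865 d⁻¹.
k_r(26.8) = 0.1865 × 1.025^(26.8−20) = 0.1865 × 1.183 = 0.2206 d⁻¹.

k_r ≈ 0.221 d⁻¹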